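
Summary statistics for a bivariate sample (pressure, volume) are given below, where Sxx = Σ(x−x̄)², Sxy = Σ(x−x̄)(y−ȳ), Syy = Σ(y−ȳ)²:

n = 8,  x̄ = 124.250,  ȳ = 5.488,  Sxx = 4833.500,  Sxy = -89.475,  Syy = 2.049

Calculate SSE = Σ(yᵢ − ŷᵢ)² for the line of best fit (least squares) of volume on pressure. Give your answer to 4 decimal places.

0.3927

b = Sxy/Sxx = -89.475/4833.5 = -0.018511
SSE = Syy − b·Sxy = 2.049 − (-0.018511)·(-89.475) = 0.392690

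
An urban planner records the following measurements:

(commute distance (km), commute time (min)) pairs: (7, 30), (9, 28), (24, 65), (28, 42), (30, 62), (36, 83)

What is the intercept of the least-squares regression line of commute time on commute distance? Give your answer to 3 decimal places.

15.504

n = 6, Σx = 134, Σy = 310, Σxy = 8046, Σx² = 3686
Sxx = Σx² − (Σx)²/n = 3686 − 2992.666667 = 693.333333
Sxy = Σxy − (Σx)(Σy)/n = 8046 − 6923.333333 = 1122.666667
b = Sxy/Sxx = 1122.666667/693.333333 = 1.619231
a = ȳ − b·x̄ = 51.666667 − 1.619231·22.333333 = 15.503846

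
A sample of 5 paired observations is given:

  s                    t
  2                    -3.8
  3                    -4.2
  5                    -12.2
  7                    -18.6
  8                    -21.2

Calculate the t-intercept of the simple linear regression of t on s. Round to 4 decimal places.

n = 5, Σx = 25, Σy = -60, Σxy = -381, Σx² = 151
Sxx = Σx² − (Σx)²/n = 151 − 125 = 26
Sxy = Σxy − (Σx)(Σy)/n = -381 − (-300) = -81
b = Sxy/Sxx = -81/26 = -3.115385
a = ȳ − b·x̄ = -12 − (-3.115385)·5 = 3.576923

3.5769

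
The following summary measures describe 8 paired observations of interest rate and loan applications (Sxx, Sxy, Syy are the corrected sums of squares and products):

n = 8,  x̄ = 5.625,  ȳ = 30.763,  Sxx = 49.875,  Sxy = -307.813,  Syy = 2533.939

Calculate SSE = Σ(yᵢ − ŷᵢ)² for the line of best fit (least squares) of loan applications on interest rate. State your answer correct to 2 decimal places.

634.21

b = Sxy/Sxx = -307.813/49.875 = -6.171689
SSE = Syy − b·Sxy = 2533.939 − (-6.171689)·(-307.813) = 634.212825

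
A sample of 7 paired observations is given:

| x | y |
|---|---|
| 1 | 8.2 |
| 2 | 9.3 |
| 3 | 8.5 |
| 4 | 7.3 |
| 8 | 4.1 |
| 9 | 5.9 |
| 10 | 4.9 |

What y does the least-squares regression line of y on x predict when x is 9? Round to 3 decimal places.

5.091

n = 7, Σx = 37, Σy = 48.2, Σxy = 216.4, Σx² = 275
Sxx = Σx² − (Σx)²/n = 275 − 195.571429 = 79.428571
Sxy = Σxy − (Σx)(Σy)/n = 216.4 − 254.771429 = -38.371429
b = Sxy/Sxx = -38.371429/79.428571 = -0.483094
a = ȳ − b·x̄ = 6.885714 − (-0.483094)·5.285714 = 9.439209
ŷ(9) = a + b·9 = 9.439209 + (-0.483094)·9 = 5.091367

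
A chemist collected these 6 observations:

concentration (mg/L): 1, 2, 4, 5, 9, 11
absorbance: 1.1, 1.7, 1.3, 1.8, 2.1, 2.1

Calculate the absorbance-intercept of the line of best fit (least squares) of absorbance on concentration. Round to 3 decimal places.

1.212

n = 6, Σx = 32, Σy = 10.1, Σxy = 60.7, Σx² = 248
Sxx = Σx² − (Σx)²/n = 248 − 170.666667 = 77.333333
Sxy = Σxy − (Σx)(Σy)/n = 60.7 − 53.866667 = 6.833333
b = Sxy/Sxx = 6.833333/77.333333 = 0.088362
a = ȳ − b·x̄ = 1.683333 − 0.088362·5.333333 = 1.212069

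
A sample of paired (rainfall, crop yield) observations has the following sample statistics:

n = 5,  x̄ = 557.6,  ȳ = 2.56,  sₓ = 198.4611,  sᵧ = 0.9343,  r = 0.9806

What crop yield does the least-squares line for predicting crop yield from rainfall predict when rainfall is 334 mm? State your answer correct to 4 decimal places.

b = r · sᵧ/sₓ = 0.9806 · 0.9343/198.4611 = 0.004616
a = ȳ − b·x̄ = 2.56 − 0.004616·557.6 = -0.014101
ŷ(334) = a + b·334 = -0.014101 + 0.004616·334 = 1.527774

1.5278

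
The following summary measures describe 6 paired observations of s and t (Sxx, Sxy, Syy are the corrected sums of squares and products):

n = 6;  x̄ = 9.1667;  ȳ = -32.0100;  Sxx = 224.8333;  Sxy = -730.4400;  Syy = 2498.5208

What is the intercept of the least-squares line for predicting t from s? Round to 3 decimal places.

-2.229

b = Sxy/Sxx = -730.44/224.8333 = -3.248807
a = ȳ − b·x̄ = -32.01 − (-3.248807)·9.1667 = -2.229161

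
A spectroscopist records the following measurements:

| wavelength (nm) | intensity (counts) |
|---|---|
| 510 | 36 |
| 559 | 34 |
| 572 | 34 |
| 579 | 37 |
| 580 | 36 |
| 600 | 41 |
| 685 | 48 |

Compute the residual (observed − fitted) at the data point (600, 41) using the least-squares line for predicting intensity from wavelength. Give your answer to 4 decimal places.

1.6586

n = 7, Σx = 4085, Σy = 266, Σxy = 156597, Σx² = 2400631
Sxx = Σx² − (Σx)²/n = 2400631 − 2383889.285714 = 16741.714286
Sxy = Σxy − (Σx)(Σy)/n = 156597 − 155230 = 1367
b = Sxy/Sxx = 1367/16741.714286 = 0.081652
a = ȳ − b·x̄ = 38 − 0.081652·583.571429 = -9.649968
ŷ(600) = -9.649968 + 0.081652·600 = 39.341431
residual = y − ŷ = 41 − 39.341431 = 1.658569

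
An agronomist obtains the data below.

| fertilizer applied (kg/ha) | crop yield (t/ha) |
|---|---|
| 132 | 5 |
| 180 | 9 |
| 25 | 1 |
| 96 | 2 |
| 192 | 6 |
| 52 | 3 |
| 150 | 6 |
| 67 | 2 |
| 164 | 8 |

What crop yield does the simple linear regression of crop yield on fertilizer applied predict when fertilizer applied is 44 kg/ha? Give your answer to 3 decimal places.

n = 9, Σx = 1058, Σy = 42, Σxy = 6151, Σx² = 153118
Sxx = Σx² − (Σx)²/n = 153118 − 124373.777778 = 28744.222222
Sxy = Σxy − (Σx)(Σy)/n = 6151 − 4937.333333 = 1213.666667
b = Sxy/Sxx = 1213.666667/28744.222222 = 0.042223
a = ȳ − b·x̄ = 4.666667 − 0.042223·117.555556 = -0.296879
ŷ(44) = a + b·44 = -0.296879 + 0.042223·44 = 1.560932

1.561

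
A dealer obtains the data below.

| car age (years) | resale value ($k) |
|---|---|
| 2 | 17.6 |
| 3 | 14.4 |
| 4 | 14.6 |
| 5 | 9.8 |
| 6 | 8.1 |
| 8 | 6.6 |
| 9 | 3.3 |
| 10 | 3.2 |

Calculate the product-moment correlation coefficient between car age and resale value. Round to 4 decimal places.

-0.9766

n = 8, Σx = 47, Σy = 77.6, Σxy = 348.9, Σx² = 335, Σy² = 956.62
Sxx = Σx² − (Σx)²/n = 335 − 276.125 = 58.875
Sxy = Σxy − (Σx)(Σy)/n = 348.9 − 455.9 = -107
Syy = Σy² − (Σy)²/n = 956.62 − 752.72 = 203.9
r = Sxy/√(Sxx·Syy) = -107/√(12004.6125) = -107/109.565563 = -0.976584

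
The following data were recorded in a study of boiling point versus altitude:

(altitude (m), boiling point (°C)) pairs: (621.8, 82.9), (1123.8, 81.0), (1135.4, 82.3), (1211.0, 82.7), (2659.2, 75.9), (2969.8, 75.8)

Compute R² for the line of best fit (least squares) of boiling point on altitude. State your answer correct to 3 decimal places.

0.942

n = 6, Σx = 9721, Σy = 480.6, Σxy = 763112.26, Σx² = 20296272.52, Σy² = 38552.44
Sxx = Σx² − (Σx)²/n = 20296272.52 − 15749640.166667 = 4546632.353333
Sxy = Σxy − (Σx)(Σy)/n = 763112.26 − 778652.1 = -15539.84
Syy = Σy² − (Σy)²/n = 38552.44 − 38496.06 = 56.38
R² = Sxy²/(Sxx·Syy) = (-15539.84)²/(4546632.353333·56.38) = 0.942059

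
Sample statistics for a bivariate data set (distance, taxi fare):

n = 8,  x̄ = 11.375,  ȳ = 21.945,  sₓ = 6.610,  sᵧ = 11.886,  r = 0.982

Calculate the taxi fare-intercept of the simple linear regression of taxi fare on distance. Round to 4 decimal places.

b = r · sᵧ/sₓ = 0.982 · 11.886/6.61 = 1.765817
a = ȳ − b·x̄ = 21.945 − 1.765817·11.375 = 1.858829

1.8588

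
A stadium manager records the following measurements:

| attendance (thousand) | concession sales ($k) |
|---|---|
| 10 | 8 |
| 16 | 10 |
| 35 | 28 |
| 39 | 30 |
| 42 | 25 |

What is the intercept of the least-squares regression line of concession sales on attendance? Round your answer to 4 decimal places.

0.7168

n = 5, Σx = 142, Σy = 101, Σxy = 3440, Σx² = 4866
Sxx = Σx² − (Σx)²/n = 4866 − 4032.8 = 833.2
Sxy = Σxy − (Σx)(Σy)/n = 3440 − 2868.4 = 571.6
b = Sxy/Sxx = 571.6/833.2 = 0.686030
a = ȳ − b·x̄ = 20.2 − 0.686030·28.4 = 0.716755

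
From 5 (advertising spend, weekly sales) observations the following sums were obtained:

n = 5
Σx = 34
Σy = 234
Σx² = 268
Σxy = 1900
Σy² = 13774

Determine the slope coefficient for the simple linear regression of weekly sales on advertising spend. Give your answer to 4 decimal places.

8.3913

Sxx = Σx² − (Σx)²/n = 268 − 231.2 = 36.8
Sxy = Σxy − (Σx)(Σy)/n = 1900 − 1591.2 = 308.8
b = Sxy/Sxx = 308.8/36.8 = 8.391304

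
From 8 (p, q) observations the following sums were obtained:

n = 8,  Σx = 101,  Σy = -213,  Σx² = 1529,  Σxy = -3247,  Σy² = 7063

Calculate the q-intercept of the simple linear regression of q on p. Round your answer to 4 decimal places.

1.1177

Sxx = Σx² − (Σx)²/n = 1529 − 1275.125 = 253.875
Sxy = Σxy − (Σx)(Σy)/n = -3247 − (-2689.125) = -557.875
b = Sxy/Sxx = -557.875/253.875 = -2.197440
a = ȳ − b·x̄ = -26.625 − (-2.197440)·12.625 = 1.117676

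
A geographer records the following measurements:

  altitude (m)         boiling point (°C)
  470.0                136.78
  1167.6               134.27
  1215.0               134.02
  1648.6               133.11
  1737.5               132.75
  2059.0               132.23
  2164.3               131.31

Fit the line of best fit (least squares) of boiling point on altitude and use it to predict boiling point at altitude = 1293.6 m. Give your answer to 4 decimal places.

n = 7, Σx = 10462, Σy = 934.47, Σxy = 1390448.626, Σx² = 17720878.46
Sxx = Σx² − (Σx)²/n = 17720878.46 − 15636206.285714 = 2084672.174286
Sxy = Σxy − (Σx)(Σy)/n = 1390448.626 − 1396632.162857 = -6183.536857
b = Sxy/Sxx = -6183.536857/2084672.174286 = -0.002966
a = ȳ − b·x̄ = 133.495714 − (-0.002966)·1494.571429 = 137.928899
ŷ(1293.6) = a + b·1293.6 = 137.928899 + (-0.002966)·1293.6 = 134.091834

134.0918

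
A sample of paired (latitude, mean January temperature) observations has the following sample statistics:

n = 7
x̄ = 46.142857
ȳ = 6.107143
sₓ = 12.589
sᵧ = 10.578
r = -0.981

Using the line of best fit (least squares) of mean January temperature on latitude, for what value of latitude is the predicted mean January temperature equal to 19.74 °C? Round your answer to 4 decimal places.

b = r · sᵧ/sₓ = -0.981 · 10.578/12.589 = -0.824292
a = ȳ − b·x̄ = 6.107143 − (-0.824292)·46.142857 = 44.142353
Set a + b·x = 19.74: x = (19.74 − 44.142353) / (-0.824292) = 29.603998

29.6040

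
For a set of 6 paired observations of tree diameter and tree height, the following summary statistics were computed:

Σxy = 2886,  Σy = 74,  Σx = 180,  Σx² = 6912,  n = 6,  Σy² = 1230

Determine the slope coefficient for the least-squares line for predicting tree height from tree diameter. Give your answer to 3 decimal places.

Sxx = Σx² − (Σx)²/n = 6912 − 5400 = 1512
Sxy = Σxy − (Σx)(Σy)/n = 2886 − 2220 = 666
b = Sxy/Sxx = 666/1512 = 0.440476

0.440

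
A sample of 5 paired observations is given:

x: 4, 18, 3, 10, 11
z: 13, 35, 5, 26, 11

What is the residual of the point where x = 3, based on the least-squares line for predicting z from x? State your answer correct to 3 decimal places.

n = 5, Σx = 46, Σy = 90, Σxy = 1078, Σx² = 570
Sxx = Σx² − (Σx)²/n = 570 − 423.2 = 146.8
Sxy = Σxy − (Σx)(Σy)/n = 1078 − 828 = 250
b = Sxy/Sxx = 250/146.8 = 1.702997
a = ȳ − b·x̄ = 18 − 1.702997·9.2 = 2.332425
ŷ(3) = 2.332425 + 1.702997·3 = 7.441417
residual = y − ŷ = 5 − 7.441417 = -2.441417

-2.441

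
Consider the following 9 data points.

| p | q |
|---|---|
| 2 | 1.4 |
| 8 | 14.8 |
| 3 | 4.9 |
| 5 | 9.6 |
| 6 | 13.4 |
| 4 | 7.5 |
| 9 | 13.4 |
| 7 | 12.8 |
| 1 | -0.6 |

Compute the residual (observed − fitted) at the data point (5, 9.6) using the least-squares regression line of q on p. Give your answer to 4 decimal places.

n = 9, Σx = 45, Σy = 77.2, Σxy = 503.9, Σx² = 285
Sxx = Σx² − (Σx)²/n = 285 − 225 = 60
Sxy = Σxy − (Σx)(Σy)/n = 503.9 − 386 = 117.9
b = Sxy/Sxx = 117.9/60 = 1.965
a = ȳ − b·x̄ = 8.577778 − 1.965·5 = -1.247222
ŷ(5) = -1.247222 + 1.965·5 = 8.577778
residual = y − ŷ = 9.6 − 8.577778 = 1.022222

1.0222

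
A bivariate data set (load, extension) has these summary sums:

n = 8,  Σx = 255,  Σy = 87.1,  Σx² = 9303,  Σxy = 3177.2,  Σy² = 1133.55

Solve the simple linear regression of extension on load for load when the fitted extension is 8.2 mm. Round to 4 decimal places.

23.9988

Sxx = Σx² − (Σx)²/n = 9303 − 8128.125 = 1174.875
Sxy = Σxy − (Σx)(Σy)/n = 3177.2 − 2776.3125 = 400.8875
b = Sxy/Sxx = 400.8875/1174.875 = 0.341217
a = ȳ − b·x̄ = 10.8875 − 0.341217·31.875 = 0.011203
Set a + b·x = 8.2: x = (8.2 − 0.011203) / 0.341217 = 23.998784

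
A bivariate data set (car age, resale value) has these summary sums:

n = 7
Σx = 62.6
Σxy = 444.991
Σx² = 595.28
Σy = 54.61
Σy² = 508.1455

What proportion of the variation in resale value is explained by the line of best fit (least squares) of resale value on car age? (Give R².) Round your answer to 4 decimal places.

0.6463

Sxx = Σx² − (Σx)²/n = 595.28 − 559.822857 = 35.457143
Sxy = Σxy − (Σx)(Σy)/n = 444.991 − 488.369429 = -43.378429
Syy = Σy² − (Σy)²/n = 508.1455 − 426.036014 = 82.109486
R² = Sxy²/(Sxx·Syy) = (-43.378429)²/(35.457143·82.109486) = 0.646324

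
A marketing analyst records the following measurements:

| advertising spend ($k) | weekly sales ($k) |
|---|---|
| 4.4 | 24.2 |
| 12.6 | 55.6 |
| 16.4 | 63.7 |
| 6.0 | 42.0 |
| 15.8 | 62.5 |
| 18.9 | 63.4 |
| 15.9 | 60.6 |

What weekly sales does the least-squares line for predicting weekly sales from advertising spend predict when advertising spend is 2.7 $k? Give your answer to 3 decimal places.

27.412

n = 7, Σx = 90, Σy = 372, Σxy = 5253.02, Σx² = 1342.74
Sxx = Σx² − (Σx)²/n = 1342.74 − 1157.142857 = 185.597143
Sxy = Σxy − (Σx)(Σy)/n = 5253.02 − 4782.857143 = 470.162857
b = Sxy/Sxx = 470.162857/185.597143 = 2.533244
a = ȳ − b·x̄ = 53.142857 − 2.533244·12.857143 = 20.572577
ŷ(2.7) = a + b·2.7 = 20.572577 + 2.533244·2.7 = 27.412335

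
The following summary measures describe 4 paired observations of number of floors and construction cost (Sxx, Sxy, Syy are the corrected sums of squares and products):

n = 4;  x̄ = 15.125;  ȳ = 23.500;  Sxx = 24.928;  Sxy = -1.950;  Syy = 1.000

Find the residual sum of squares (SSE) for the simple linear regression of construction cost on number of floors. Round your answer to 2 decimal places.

b = Sxy/Sxx = -1.95/24.928 = -0.078225
SSE = Syy − b·Sxy = 1 − (-0.078225)·(-1.95) = 0.847461

0.85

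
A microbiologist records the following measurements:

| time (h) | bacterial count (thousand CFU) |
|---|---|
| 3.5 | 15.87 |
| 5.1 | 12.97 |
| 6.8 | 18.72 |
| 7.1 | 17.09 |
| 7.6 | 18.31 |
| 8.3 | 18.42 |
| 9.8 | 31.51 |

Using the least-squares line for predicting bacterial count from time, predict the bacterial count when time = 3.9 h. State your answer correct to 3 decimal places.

12.466

n = 7, Σx = 48.2, Σy = 132.89, Σxy = 971.167, Σx² = 357.6
Sxx = Σx² − (Σx)²/n = 357.6 − 331.891429 = 25.708571
Sxy = Σxy − (Σx)(Σy)/n = 971.167 − 915.042571 = 56.124429
b = Sxy/Sxx = 56.124429/25.708571 = 2.183102
a = ȳ − b·x̄ = 18.984286 − 2.183102·6.885714 = 3.952070
ŷ(3.9) = a + b·3.9 = 3.952070 + 2.183102·3.9 = 12.466167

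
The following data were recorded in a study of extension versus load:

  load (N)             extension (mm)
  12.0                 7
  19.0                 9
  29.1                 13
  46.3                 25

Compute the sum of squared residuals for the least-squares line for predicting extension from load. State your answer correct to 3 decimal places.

n = 4, Σx = 106.4, Σy = 54, Σxy = 1790.8, Σx² = 3495.5, Σy² = 924
Sxx = Σx² − (Σx)²/n = 3495.5 − 2830.24 = 665.26
Sxy = Σxy − (Σx)(Σy)/n = 1790.8 − 1436.4 = 354.4
Syy = Σy² − (Σy)²/n = 924 − 729 = 195
b = Sxy/Sxx = 354.4/665.26 = 0.532724
SSE = Syy − b·Sxy = 195 − 0.532724·354.4 = 6.202597

6.203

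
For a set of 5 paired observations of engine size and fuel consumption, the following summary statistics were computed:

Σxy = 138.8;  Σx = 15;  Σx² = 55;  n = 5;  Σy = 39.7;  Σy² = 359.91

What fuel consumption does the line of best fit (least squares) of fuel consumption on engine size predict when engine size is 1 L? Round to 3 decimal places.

4.000

Sxx = Σx² − (Σx)²/n = 55 − 45 = 10
Sxy = Σxy − (Σx)(Σy)/n = 138.8 − 119.1 = 19.7
b = Sxy/Sxx = 19.7/10 = 1.97
a = ȳ − b·x̄ = 7.94 − 1.97·3 = 2.03
ŷ(1) = a + b·1 = 2.03 + 1.97·1 = 4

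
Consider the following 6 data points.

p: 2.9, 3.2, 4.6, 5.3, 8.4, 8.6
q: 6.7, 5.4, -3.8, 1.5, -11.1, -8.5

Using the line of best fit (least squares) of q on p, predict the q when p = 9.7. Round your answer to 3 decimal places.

-13.215

n = 6, Σx = 33, Σy = -9.8, Σxy = -139.16, Σx² = 212.42
Sxx = Σx² − (Σx)²/n = 212.42 − 181.5 = 30.92
Sxy = Σxy − (Σx)(Σy)/n = -139.16 − (-53.9) = -85.26
b = Sxy/Sxx = -85.26/30.92 = -2.757439
a = ȳ − b·x̄ = -1.633333 − (-2.757439)·5.5 = 13.532579
ŷ(9.7) = a + b·9.7 = 13.532579 + (-2.757439)·9.7 = -13.214575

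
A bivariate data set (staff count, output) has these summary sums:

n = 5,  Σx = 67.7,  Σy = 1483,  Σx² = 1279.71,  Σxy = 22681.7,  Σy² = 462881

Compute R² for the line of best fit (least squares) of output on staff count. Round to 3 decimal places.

0.810

Sxx = Σx² − (Σx)²/n = 1279.71 − 916.658 = 363.052
Sxy = Σxy − (Σx)(Σy)/n = 22681.7 − 20079.82 = 2601.88
Syy = Σy² − (Σy)²/n = 462881 − 439857.8 = 23023.2
R² = Sxy²/(Sxx·Syy) = (2601.88)²/(363.052·23023.2) = 0.809916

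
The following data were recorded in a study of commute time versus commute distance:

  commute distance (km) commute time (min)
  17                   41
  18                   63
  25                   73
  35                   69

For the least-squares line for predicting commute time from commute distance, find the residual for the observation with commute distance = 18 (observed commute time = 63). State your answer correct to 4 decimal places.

n = 4, Σx = 95, Σy = 246, Σxy = 6071, Σx² = 2463
Sxx = Σx² − (Σx)²/n = 2463 − 2256.25 = 206.75
Sxy = Σxy − (Σx)(Σy)/n = 6071 − 5842.5 = 228.5
b = Sxy/Sxx = 228.5/206.75 = 1.105200
a = ȳ − b·x̄ = 61.5 − 1.105200·23.75 = 35.251511
ŷ(18) = 35.251511 + 1.105200·18 = 55.145103
residual = y − ŷ = 63 − 55.145103 = 7.854897

7.8549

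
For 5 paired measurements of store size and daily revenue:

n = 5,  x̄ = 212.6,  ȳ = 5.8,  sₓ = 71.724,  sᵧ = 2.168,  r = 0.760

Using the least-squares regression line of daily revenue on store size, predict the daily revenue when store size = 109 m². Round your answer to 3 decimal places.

3.420

b = r · sᵧ/sₓ = 0.76 · 2.168/71.724 = 0.022973
a = ȳ − b·x̄ = 5.8 − 0.022973·212.6 = 0.916045
ŷ(109) = a + b·109 = 0.916045 + 0.022973·109 = 3.420048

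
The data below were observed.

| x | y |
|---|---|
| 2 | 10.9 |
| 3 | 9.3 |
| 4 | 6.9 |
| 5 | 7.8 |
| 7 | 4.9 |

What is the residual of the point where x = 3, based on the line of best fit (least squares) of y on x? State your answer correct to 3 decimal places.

-0.003

n = 5, Σx = 21, Σy = 39.8, Σxy = 150.6, Σx² = 103
Sxx = Σx² − (Σx)²/n = 103 − 88.2 = 14.8
Sxy = Σxy − (Σx)(Σy)/n = 150.6 − 167.16 = -16.56
b = Sxy/Sxx = -16.56/14.8 = -1.118919
a = ȳ − b·x̄ = 7.96 − (-1.118919)·4.2 = 12.659459
ŷ(3) = 12.659459 + (-1.118919)·3 = 9.302703
residual = y − ŷ = 9.3 − 9.302703 = -0.002703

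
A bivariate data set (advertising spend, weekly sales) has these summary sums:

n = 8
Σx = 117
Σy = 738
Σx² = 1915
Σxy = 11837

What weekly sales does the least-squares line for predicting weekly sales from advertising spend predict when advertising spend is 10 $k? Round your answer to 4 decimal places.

68.5720

Sxx = Σx² − (Σx)²/n = 1915 − 1711.125 = 203.875
Sxy = Σxy − (Σx)(Σy)/n = 11837 − 10793.25 = 1043.75
b = Sxy/Sxx = 1043.75/203.875 = 5.119559
a = ȳ − b·x̄ = 92.25 − 5.119559·14.625 = 17.376456
ŷ(10) = a + b·10 = 17.376456 + 5.119559·10 = 68.572042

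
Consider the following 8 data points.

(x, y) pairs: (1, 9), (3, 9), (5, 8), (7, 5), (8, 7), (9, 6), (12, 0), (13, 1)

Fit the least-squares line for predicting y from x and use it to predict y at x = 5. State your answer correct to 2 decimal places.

n = 8, Σx = 58, Σy = 45, Σxy = 234, Σx² = 542
Sxx = Σx² − (Σx)²/n = 542 − 420.5 = 121.5
Sxy = Σxy − (Σx)(Σy)/n = 234 − 326.25 = -92.25
b = Sxy/Sxx = -92.25/121.5 = -0.759259
a = ȳ − b·x̄ = 5.625 − (-0.759259)·7.25 = 11.129630
ŷ(5) = a + b·5 = 11.129630 + (-0.759259)·5 = 7.333333

7.33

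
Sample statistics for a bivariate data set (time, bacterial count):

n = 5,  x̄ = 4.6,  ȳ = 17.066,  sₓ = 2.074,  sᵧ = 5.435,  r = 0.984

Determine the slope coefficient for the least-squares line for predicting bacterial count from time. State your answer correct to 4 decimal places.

2.5786

b = r · sᵧ/sₓ = 0.984 · 5.435/2.074 = 2.578611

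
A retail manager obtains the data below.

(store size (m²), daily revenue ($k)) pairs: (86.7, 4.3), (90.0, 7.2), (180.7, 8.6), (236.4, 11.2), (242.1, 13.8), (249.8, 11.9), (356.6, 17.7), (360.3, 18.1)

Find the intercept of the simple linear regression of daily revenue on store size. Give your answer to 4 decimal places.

n = 8, Σx = 1802.6, Σy = 92.8, Σxy = 24369.36, Σx² = 482146.44
Sxx = Σx² − (Σx)²/n = 482146.44 − 406170.845 = 75975.595
Sxy = Σxy − (Σx)(Σy)/n = 24369.36 − 20910.16 = 3459.2
b = Sxy/Sxx = 3459.2/75975.595 = 0.045530
a = ȳ − b·x̄ = 11.6 − 0.045530·225.325 = 1.340860

1.3409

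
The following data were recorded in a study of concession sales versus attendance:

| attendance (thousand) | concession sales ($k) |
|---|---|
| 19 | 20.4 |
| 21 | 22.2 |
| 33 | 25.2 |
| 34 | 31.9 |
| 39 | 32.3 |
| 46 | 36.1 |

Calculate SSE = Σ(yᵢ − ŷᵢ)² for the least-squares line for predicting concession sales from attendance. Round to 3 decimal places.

n = 6, Σx = 192, Σy = 168.1, Σxy = 5690.3, Σx² = 6684, Σy² = 4908.15
Sxx = Σx² − (Σx)²/n = 6684 − 6144 = 540
Sxy = Σxy − (Σx)(Σy)/n = 5690.3 − 5379.2 = 311.1
Syy = Σy² − (Σy)²/n = 4908.15 − 4709.601667 = 198.548333
b = Sxy/Sxx = 311.1/540 = 0.576111
SSE = Syy − b·Sxy = 198.548333 − 0.576111·311.1 = 19.320167

19.320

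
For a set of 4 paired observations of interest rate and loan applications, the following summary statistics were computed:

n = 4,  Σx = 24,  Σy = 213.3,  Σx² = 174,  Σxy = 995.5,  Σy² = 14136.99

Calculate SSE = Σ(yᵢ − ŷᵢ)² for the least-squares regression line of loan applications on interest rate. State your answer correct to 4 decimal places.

Sxx = Σx² − (Σx)²/n = 174 − 144 = 30
Sxy = Σxy − (Σx)(Σy)/n = 995.5 − 1279.8 = -284.3
Syy = Σy² − (Σy)²/n = 14136.99 − 11374.2225 = 2762.7675
b = Sxy/Sxx = -284.3/30 = -9.476667
SSE = Syy − b·Sxy = 2762.7675 − (-9.476667)·(-284.3) = 68.551167

68.5512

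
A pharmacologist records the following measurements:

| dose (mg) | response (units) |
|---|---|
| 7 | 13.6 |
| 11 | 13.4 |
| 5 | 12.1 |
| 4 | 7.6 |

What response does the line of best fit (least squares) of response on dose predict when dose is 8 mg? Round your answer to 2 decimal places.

n = 4, Σx = 27, Σy = 46.7, Σxy = 333.5, Σx² = 211
Sxx = Σx² − (Σx)²/n = 211 − 182.25 = 28.75
Sxy = Σxy − (Σx)(Σy)/n = 333.5 − 315.225 = 18.275
b = Sxy/Sxx = 18.275/28.75 = 0.635652
a = ȳ − b·x̄ = 11.675 − 0.635652·6.75 = 7.384348
ŷ(8) = a + b·8 = 7.384348 + 0.635652·8 = 12.469565

12.47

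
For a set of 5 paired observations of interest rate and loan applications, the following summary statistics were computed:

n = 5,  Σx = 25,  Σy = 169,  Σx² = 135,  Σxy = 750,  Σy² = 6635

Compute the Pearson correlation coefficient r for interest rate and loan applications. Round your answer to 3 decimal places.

-0.989

Sxx = Σx² − (Σx)²/n = 135 − 125 = 10
Sxy = Σxy − (Σx)(Σy)/n = 750 − 845 = -95
Syy = Σy² − (Σy)²/n = 6635 − 5712.2 = 922.8
r = Sxy/√(Sxx·Syy) = -95/√(9228) = -95/96.062480 = -0.988940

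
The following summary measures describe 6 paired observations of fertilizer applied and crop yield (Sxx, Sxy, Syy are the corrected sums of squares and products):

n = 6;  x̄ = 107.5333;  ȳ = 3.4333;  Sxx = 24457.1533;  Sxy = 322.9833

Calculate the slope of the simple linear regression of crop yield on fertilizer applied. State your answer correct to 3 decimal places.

b = Sxy/Sxx = 322.9833/24457.1533 = 0.013206

0.013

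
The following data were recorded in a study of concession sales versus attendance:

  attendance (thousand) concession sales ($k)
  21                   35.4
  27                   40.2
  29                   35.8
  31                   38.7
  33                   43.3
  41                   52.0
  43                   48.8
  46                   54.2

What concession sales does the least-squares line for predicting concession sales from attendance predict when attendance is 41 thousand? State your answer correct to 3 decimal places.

49.191

n = 8, Σx = 271, Σy = 348.4, Σxy = 12219.2, Σx² = 9707
Sxx = Σx² − (Σx)²/n = 9707 − 9180.125 = 526.875
Sxy = Σxy − (Σx)(Σy)/n = 12219.2 − 11802.05 = 417.15
b = Sxy/Sxx = 417.15/526.875 = 0.791744
a = ȳ − b·x̄ = 43.55 − 0.791744·33.875 = 16.729680
ŷ(41) = a + b·41 = 16.729680 + 0.791744·41 = 49.191174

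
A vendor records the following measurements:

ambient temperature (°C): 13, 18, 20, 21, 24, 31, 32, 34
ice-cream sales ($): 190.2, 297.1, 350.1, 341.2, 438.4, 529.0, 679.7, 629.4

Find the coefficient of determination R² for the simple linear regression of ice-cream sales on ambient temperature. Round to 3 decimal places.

n = 8, Σx = 193, Σy = 3455.1, Σxy = 92058.2, Σx² = 5051, Σy² = 1693603.91
Sxx = Σx² − (Σx)²/n = 5051 − 4656.125 = 394.875
Sxy = Σxy − (Σx)(Σy)/n = 92058.2 − 83354.2875 = 8703.9125
Syy = Σy² − (Σy)²/n = 1693603.91 − 1492214.50125 = 201389.40875
R² = Sxy²/(Sxx·Syy) = (8703.9125)²/(394.875·201389.40875) = 0.952649

0.953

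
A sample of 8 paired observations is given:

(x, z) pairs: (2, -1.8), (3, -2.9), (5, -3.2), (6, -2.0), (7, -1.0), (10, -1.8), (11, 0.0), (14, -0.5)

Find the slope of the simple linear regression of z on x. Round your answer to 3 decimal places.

n = 8, Σx = 58, Σy = -13.2, Σxy = -72.3, Σx² = 540
Sxx = Σx² − (Σx)²/n = 540 − 420.5 = 119.5
Sxy = Σxy − (Σx)(Σy)/n = -72.3 − (-95.7) = 23.4
b = Sxy/Sxx = 23.4/119.5 = 0.195816

0.196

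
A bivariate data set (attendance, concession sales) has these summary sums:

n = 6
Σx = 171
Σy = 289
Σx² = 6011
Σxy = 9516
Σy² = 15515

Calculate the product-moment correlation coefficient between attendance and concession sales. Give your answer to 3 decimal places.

Sxx = Σx² − (Σx)²/n = 6011 − 4873.5 = 1137.5
Sxy = Σxy − (Σx)(Σy)/n = 9516 − 8236.5 = 1279.5
Syy = Σy² − (Σy)²/n = 15515 − 13920.166667 = 1594.833333
r = Sxy/√(Sxx·Syy) = 1279.5/√(1814122.916667) = 1279.5/1346.893803 = 0.949964

0.950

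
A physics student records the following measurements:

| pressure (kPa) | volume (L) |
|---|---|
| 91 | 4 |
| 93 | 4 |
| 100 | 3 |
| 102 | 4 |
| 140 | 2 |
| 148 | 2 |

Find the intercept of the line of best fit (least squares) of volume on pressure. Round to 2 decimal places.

7.28

n = 6, Σx = 674, Σy = 19, Σxy = 2020, Σx² = 78838
Sxx = Σx² − (Σx)²/n = 78838 − 75712.666667 = 3125.333333
Sxy = Σxy − (Σx)(Σy)/n = 2020 − 2134.333333 = -114.333333
b = Sxy/Sxx = -114.333333/3125.333333 = -0.036583
a = ȳ − b·x̄ = 3.166667 − (-0.036583)·112.333333 = 7.276131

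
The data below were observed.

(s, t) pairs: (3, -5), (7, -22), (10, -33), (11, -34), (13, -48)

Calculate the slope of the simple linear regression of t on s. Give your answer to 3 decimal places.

n = 5, Σx = 44, Σy = -142, Σxy = -1497, Σx² = 448
Sxx = Σx² − (Σx)²/n = 448 − 387.2 = 60.8
Sxy = Σxy − (Σx)(Σy)/n = -1497 − (-1249.6) = -247.4
b = Sxy/Sxx = -247.4/60.8 = -4.069079

-4.069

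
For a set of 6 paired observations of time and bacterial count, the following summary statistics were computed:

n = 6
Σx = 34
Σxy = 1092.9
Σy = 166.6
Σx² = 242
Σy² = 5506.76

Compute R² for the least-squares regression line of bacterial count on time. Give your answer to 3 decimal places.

Sxx = Σx² − (Σx)²/n = 242 − 192.666667 = 49.333333
Sxy = Σxy − (Σx)(Σy)/n = 1092.9 − 944.066667 = 148.833333
Syy = Σy² − (Σy)²/n = 5506.76 − 4625.926667 = 880.833333
R² = Sxy²/(Sxx·Syy) = (148.833333)²/(49.333333·880.833333) = 0.509761

0.510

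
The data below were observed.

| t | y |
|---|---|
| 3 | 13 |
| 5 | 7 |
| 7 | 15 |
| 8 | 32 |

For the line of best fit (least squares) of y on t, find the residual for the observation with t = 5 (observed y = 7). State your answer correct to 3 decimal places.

n = 4, Σx = 23, Σy = 67, Σxy = 435, Σx² = 147
Sxx = Σx² − (Σx)²/n = 147 − 132.25 = 14.75
Sxy = Σxy − (Σx)(Σy)/n = 435 − 385.25 = 49.75
b = Sxy/Sxx = 49.75/14.75 = 3.372881
a = ȳ − b·x̄ = 16.75 − 3.372881·5.75 = -2.644068
ŷ(5) = -2.644068 + 3.372881·5 = 14.220339
residual = y − ŷ = 7 − 14.220339 = -7.220339

-7.220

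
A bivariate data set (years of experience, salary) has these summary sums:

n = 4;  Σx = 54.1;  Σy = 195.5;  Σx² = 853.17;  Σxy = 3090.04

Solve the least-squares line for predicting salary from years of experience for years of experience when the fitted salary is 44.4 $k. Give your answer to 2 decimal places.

Sxx = Σx² − (Σx)²/n = 853.17 − 731.7025 = 121.4675
Sxy = Σxy − (Σx)(Σy)/n = 3090.04 − 2644.1375 = 445.9025
b = Sxy/Sxx = 445.9025/121.4675 = 3.670961
a = ȳ − b·x̄ = 48.875 − 3.670961·13.525 = -0.774753
Set a + b·x = 44.4: x = (44.4 − (-0.774753)) / 3.670961 = 12.305973

12.31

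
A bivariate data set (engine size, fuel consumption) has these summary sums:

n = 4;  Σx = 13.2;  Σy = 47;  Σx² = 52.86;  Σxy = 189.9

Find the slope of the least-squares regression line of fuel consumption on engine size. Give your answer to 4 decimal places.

3.7419

Sxx = Σx² − (Σx)²/n = 52.86 − 43.56 = 9.3
Sxy = Σxy − (Σx)(Σy)/n = 189.9 − 155.1 = 34.8
b = Sxy/Sxx = 34.8/9.3 = 3.741935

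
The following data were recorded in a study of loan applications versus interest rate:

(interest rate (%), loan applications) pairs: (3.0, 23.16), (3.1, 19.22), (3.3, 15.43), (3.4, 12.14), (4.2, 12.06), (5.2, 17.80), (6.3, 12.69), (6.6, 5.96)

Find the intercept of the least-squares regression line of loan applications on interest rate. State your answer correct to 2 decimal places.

n = 8, Σx = 35.1, Σy = 118.46, Σxy = 483.752, Σx² = 168.99
Sxx = Σx² − (Σx)²/n = 168.99 − 154.00125 = 14.98875
Sxy = Σxy − (Σx)(Σy)/n = 483.752 − 519.74325 = -35.99125
b = Sxy/Sxx = -35.99125/14.98875 = -2.401218
a = ȳ − b·x̄ = 14.8075 − (-2.401218)·4.3875 = 25.342842

25.34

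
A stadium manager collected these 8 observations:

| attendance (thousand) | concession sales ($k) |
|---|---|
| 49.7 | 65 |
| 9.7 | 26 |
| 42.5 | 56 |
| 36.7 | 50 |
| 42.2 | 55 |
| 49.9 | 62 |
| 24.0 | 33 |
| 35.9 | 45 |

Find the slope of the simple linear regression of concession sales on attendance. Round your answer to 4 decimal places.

0.9874

n = 8, Σx = 290.6, Σy = 392, Σxy = 15520, Σx² = 11852.98
Sxx = Σx² − (Σx)²/n = 11852.98 − 10556.045 = 1296.935
Sxy = Σxy − (Σx)(Σy)/n = 15520 − 14239.4 = 1280.6
b = Sxy/Sxx = 1280.6/1296.935 = 0.987405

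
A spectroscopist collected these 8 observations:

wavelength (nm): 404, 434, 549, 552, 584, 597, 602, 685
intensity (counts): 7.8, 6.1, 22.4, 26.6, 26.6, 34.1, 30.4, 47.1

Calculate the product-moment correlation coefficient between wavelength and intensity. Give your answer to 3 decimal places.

n = 8, Σx = 4407, Σy = 201.1, Σxy = 119235.8, Σx² = 2486771, Σy² = 6320.31
Sxx = Σx² − (Σx)²/n = 2486771 − 2427706.125 = 59064.875
Sxy = Σxy − (Σx)(Σy)/n = 119235.8 − 110780.9625 = 8454.8375
Syy = Σy² − (Σy)²/n = 6320.31 − 5055.15125 = 1265.15875
r = Sxy/√(Sxx·Syy) = 8454.8375/√(74726443.423906) = 8454.8375/8644.445814 = 0.978066

0.978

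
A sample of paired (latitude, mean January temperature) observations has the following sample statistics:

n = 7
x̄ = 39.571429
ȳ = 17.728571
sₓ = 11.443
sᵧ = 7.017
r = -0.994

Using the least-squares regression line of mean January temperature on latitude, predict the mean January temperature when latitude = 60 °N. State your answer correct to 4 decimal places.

b = r · sᵧ/sₓ = -0.994 · 7.017/11.443 = -0.609534
a = ȳ − b·x̄ = 17.728571 − (-0.609534)·39.571429 = 41.848704
ŷ(60) = a + b·60 = 41.848704 + (-0.609534)·60 = 5.276662

5.2767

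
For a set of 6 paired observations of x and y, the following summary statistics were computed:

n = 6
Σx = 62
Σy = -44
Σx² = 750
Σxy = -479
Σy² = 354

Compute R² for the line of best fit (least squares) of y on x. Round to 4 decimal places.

0.1728

Sxx = Σx² − (Σx)²/n = 750 − 640.666667 = 109.333333
Sxy = Σxy − (Σx)(Σy)/n = -479 − (-454.666667) = -24.333333
Syy = Σy² − (Σy)²/n = 354 − 322.666667 = 31.333333
R² = Sxy²/(Sxx·Syy) = (-24.333333)²/(109.333333·31.333333) = 0.172840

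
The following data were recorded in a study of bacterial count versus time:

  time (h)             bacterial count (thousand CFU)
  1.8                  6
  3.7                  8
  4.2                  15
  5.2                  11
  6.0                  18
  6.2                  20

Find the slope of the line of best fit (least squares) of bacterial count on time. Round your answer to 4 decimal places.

n = 6, Σx = 27.1, Σy = 78, Σxy = 392.6, Σx² = 136.05
Sxx = Σx² − (Σx)²/n = 136.05 − 122.401667 = 13.648333
Sxy = Σxy − (Σx)(Σy)/n = 392.6 − 352.3 = 40.3
b = Sxy/Sxx = 40.3/13.648333 = 2.952741

2.9527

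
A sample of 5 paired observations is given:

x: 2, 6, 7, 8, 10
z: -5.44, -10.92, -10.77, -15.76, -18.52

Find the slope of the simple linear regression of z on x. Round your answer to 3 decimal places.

-1.641

n = 5, Σx = 33, Σy = -61.41, Σxy = -463.07, Σx² = 253
Sxx = Σx² − (Σx)²/n = 253 − 217.8 = 35.2
Sxy = Σxy − (Σx)(Σy)/n = -463.07 − (-405.306) = -57.764
b = Sxy/Sxx = -57.764/35.2 = -1.641023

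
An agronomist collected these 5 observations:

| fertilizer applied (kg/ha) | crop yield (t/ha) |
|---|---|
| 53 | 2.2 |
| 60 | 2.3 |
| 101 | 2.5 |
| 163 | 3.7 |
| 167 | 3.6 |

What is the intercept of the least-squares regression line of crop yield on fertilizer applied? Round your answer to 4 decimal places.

n = 5, Σx = 544, Σy = 14.3, Σxy = 1711.4, Σx² = 71068
Sxx = Σx² − (Σx)²/n = 71068 − 59187.2 = 11880.8
Sxy = Σxy − (Σx)(Σy)/n = 1711.4 − 1555.84 = 155.56
b = Sxy/Sxx = 155.56/11880.8 = 0.013093
a = ȳ − b·x̄ = 2.86 − 0.013093·108.8 = 1.435439

1.4354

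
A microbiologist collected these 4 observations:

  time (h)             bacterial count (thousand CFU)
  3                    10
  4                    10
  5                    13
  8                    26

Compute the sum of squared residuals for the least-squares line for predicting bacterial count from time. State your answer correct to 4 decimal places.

n = 4, Σx = 20, Σy = 59, Σxy = 343, Σx² = 114, Σy² = 1045
Sxx = Σx² − (Σx)²/n = 114 − 100 = 14
Sxy = Σxy − (Σx)(Σy)/n = 343 − 295 = 48
Syy = Σy² − (Σy)²/n = 1045 − 870.25 = 174.75
b = Sxy/Sxx = 48/14 = 3.428571
SSE = Syy − b·Sxy = 174.75 − 3.428571·48 = 10.178571

10.1786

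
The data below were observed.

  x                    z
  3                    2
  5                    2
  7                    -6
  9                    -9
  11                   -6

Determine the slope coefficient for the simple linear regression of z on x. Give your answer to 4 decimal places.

n = 5, Σx = 35, Σy = -17, Σxy = -173, Σx² = 285
Sxx = Σx² − (Σx)²/n = 285 − 245 = 40
Sxy = Σxy − (Σx)(Σy)/n = -173 − (-119) = -54
b = Sxy/Sxx = -54/40 = -1.35

-1.3500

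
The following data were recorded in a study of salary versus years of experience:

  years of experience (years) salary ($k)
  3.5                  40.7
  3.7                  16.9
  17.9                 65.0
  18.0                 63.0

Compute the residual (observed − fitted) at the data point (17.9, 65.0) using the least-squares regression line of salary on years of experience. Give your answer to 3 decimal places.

n = 4, Σx = 43.1, Σy = 185.6, Σxy = 2502.48, Σx² = 670.35
Sxx = Σx² − (Σx)²/n = 670.35 − 464.4025 = 205.9475
Sxy = Σxy − (Σx)(Σy)/n = 2502.48 − 1999.84 = 502.64
b = Sxy/Sxx = 502.64/205.9475 = 2.440622
a = ȳ − b·x̄ = 46.4 − 2.440622·10.775 = 20.102298
ŷ(17.9) = 20.102298 + 2.440622·17.9 = 63.789432
residual = y − ŷ = 65.0 − 63.789432 = 1.210568

1.211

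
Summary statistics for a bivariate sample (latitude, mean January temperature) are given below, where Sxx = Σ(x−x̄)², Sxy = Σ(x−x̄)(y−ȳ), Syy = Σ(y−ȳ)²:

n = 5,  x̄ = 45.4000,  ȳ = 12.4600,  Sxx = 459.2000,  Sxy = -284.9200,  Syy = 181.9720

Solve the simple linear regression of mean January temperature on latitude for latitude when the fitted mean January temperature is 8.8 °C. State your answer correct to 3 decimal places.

51.299

b = Sxy/Sxx = -284.92/459.2 = -0.620470
a = ȳ − b·x̄ = 12.46 − (-0.620470)·45.4 = 40.629355
Set a + b·x = 8.8: x = (8.8 − 40.629355) / (-0.620470) = 51.298751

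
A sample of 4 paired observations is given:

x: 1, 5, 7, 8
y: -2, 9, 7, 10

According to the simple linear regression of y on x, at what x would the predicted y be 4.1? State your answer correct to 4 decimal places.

n = 4, Σx = 21, Σy = 24, Σxy = 172, Σx² = 139
Sxx = Σx² − (Σx)²/n = 139 − 110.25 = 28.75
Sxy = Σxy − (Σx)(Σy)/n = 172 − 126 = 46
b = Sxy/Sxx = 46/28.75 = 1.6
a = ȳ − b·x̄ = 6 − 1.6·5.25 = -2.4
Set a + b·x = 4.1: x = (4.1 − (-2.4)) / 1.6 = 4.0625

4.0625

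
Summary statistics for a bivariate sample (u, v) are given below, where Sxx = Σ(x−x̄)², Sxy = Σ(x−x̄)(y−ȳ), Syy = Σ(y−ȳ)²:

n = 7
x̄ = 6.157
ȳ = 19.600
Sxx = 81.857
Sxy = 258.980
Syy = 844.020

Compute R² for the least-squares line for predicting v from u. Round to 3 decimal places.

0.971

R² = Sxy²/(Sxx·Syy) = (258.98)²/(81.857·844.02) = 0.970787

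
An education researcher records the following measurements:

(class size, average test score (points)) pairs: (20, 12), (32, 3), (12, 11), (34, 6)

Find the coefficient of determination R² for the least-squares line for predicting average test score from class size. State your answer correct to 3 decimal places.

n = 4, Σx = 98, Σy = 32, Σxy = 672, Σx² = 2724, Σy² = 310
Sxx = Σx² − (Σx)²/n = 2724 − 2401 = 323
Sxy = Σxy − (Σx)(Σy)/n = 672 − 784 = -112
Syy = Σy² − (Σy)²/n = 310 − 256 = 54
R² = Sxy²/(Sxx·Syy) = (-112)²/(323·54) = 0.719184

0.719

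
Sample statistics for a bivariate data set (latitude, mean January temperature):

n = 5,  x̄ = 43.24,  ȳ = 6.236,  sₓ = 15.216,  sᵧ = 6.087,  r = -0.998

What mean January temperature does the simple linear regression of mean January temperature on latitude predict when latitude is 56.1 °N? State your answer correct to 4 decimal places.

b = r · sᵧ/sₓ = -0.998 · 6.087/15.216 = -0.399239
a = ȳ − b·x̄ = 6.236 − (-0.399239)·43.24 = 23.499110
ŷ(56.1) = a + b·56.1 = 23.499110 + (-0.399239)·56.1 = 1.101782

1.1018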